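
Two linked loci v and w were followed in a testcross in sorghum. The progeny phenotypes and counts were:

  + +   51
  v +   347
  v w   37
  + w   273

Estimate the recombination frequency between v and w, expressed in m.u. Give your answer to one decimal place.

The two most frequent classes, + w (273) and v + (347), are the parental types, so the F1 was + w / v +.
The recombinant classes are + + and v w: 51 + 37 = 88.
Recombination frequency = 88/708 = 0.1243 ≈ 12.4%, i.e. 12.4 m.u.

12.4 m.u.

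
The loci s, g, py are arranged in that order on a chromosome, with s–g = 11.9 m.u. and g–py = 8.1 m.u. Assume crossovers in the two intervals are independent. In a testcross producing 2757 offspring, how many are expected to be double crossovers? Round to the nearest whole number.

Map distances give recombination frequencies of 0.119 and 0.081 for the two intervals.
With no interference, expected double-crossover frequency = 0.119 × 0.081 = 0.00964.
Expected number = 0.00964 × 2757 = 26.57 ≈ 27.

27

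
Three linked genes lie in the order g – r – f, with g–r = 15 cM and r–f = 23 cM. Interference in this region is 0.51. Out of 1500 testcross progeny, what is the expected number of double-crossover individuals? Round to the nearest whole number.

Map distances give recombination frequencies of 0.150 and 0.230 for the two intervals.
With interference 0.51 (so coincidence = 0.49), expected double-crossover frequency = 0.150 × 0.230 × 0.49 = 0.01690.
Expected number = 0.01690 × 1500 = 25.36 ≈ 25.

25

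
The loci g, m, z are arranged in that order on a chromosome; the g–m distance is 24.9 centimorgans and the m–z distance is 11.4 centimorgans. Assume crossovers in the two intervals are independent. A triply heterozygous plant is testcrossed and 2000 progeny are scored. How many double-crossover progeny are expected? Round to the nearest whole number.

Map distances give recombination frequencies of 0.249 and 0.114 for the two intervals.
With no interference, expected double-crossover frequency = 0.249 × 0.114 = 0.02839.
Expected number = 0.02839 × 2000 = 56.77 ≈ 57.

57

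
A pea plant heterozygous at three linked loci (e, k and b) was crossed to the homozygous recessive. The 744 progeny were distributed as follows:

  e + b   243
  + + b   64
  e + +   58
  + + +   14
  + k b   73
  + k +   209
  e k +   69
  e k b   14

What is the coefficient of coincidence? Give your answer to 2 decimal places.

0.81

The two most frequent reciprocal classes, + k + and e + b, are the parental types, so the F1 was + k + / e + b.
The two rarest classes, + + + and e k b, are the double crossovers. Comparing them with the parentals, only the k allele has switched, so k is the middle locus and the order is e – k – b.
e–k: (133 + 28)/744 = 0.2164; k–b: (131 + 28)/744 = 0.2137.
Expected DCO frequency = 0.2164 × 0.2137 ≈ 0.04624; observed = 28/744 ≈ 0.03763.
Coefficient of coincidence = 0.03763/0.04624 ≈ 0.81.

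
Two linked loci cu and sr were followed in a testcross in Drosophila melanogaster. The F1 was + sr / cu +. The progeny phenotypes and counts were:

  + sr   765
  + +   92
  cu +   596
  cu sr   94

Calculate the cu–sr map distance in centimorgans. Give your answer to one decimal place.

12.0 centimorgans

The recombinant classes are + + and cu sr: 92 + 94 = 186.
Recombination frequency = 186/1547 = 0.1202 ≈ 12.0%, i.e. 12.0 centimorgans.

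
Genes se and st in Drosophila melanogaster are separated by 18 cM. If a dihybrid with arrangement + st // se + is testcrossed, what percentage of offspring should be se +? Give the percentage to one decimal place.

A map distance of 18 cM corresponds to a recombination frequency of 0.180.
The F1 is + st / se +, so se + is a parental gamete class with expected frequency (1 − r)/2 = 0.820/2 = 0.4100.
That is 0.4100 = 41.0% of the progeny.

41.0%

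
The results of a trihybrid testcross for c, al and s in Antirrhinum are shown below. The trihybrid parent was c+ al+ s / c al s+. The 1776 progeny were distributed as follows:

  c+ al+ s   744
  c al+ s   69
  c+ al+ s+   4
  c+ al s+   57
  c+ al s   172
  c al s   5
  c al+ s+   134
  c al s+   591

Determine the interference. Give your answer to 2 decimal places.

The two rarest classes, c+ al+ s+ and c al s, are the double crossovers. Comparing them with the parentals, only the s allele has switched, so s is the middle locus and the order is c – s – al.
c–s: (126 + 9)/1776 = 0.0760; s–al: (306 + 9)/1776 = 0.1774.
Expected DCO frequency = 0.0760 × 0.1774 ≈ 0.01348; observed = 9/1776 ≈ 0.00507.
Coefficient of coincidence = 0.00507/0.01348 ≈ 0.38; interference = 1 − 0.38 = 0.62.

0.62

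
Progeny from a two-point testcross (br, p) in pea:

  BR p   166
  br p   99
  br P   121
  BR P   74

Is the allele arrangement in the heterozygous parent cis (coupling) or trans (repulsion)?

trans

The two most frequent classes are BR p (166) and br P (121); these are the parental (non-recombinant) types.
So the F1 carried BR p on one chromosome and br P on the other — the recessive alleles are on opposite chromosomes (trans / repulsion).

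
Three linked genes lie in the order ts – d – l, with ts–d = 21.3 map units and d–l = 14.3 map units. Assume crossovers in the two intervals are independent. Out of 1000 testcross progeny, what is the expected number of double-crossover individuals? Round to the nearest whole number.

Map distances give recombination frequencies of 0.213 and 0.143 for the two intervals.
With no interference, expected double-crossover frequency = 0.213 × 0.143 = 0.03046.
Expected number = 0.03046 × 1000 = 30.46 ≈ 30.

30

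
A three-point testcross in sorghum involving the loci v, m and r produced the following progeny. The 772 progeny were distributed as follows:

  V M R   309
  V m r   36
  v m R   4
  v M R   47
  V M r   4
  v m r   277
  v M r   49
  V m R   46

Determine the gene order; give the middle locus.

r

The two most frequent reciprocal classes, V M R and v m r, are the parental types, so the F1 was V M R / v m r.
The two rarest classes, V M r and v m R, are the double crossovers. Comparing them with the parentals, only the r allele has switched, so r is the middle locus and the order is v – r – m.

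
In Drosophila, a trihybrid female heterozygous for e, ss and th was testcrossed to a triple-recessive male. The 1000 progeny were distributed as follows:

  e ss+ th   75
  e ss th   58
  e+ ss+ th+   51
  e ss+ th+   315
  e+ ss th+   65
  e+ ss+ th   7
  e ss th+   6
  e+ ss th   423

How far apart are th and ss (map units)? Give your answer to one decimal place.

The two most frequent reciprocal classes, e+ ss th and e ss+ th+, are the parental types, so the F1 was e+ ss th / e ss+ th+.
The two rarest classes, e+ ss+ th and e ss th+, are the double crossovers. Comparing them with the parentals, only the ss allele has switched, so ss is the middle locus and the order is th – ss – e.
Crossovers in the th–ss interval produce the single-crossover classes e+ ss th+ and e ss+ th (65 + 75 = 140) plus the double crossovers (13).
RF(th–ss) = (140 + 13) / 1000 = 153/1000 = 0.1530 → 15.3 map units.

15.3 map units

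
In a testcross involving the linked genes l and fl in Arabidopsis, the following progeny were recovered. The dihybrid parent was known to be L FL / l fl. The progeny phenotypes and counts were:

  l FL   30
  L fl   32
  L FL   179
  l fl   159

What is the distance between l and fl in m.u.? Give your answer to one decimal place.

15.5 m.u.

The recombinant classes are L fl and l FL: 32 + 30 = 62.
Recombination frequency = 62/400 = 0.1550 ≈ 15.5%, i.e. 15.5 m.u.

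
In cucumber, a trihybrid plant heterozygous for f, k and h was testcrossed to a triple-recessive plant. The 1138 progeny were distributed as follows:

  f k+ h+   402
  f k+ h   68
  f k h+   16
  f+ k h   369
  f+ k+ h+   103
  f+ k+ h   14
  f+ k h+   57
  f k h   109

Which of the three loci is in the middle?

k

The two most frequent reciprocal classes, f k+ h+ and f+ k h, are the parental types, so the F1 was f k+ h+ / f+ k h.
The two rarest classes, f k h+ and f+ k+ h, are the double crossovers. Comparing them with the parentals, only the k allele has switched, so k is the middle locus and the order is h – k – f.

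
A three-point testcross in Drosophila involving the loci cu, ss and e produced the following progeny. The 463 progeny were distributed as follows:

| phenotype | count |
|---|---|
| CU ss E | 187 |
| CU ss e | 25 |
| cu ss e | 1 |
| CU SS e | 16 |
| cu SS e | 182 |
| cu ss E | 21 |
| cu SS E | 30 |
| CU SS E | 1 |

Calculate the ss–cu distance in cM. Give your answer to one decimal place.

8.4 cM

The two most frequent reciprocal classes, cu SS e and CU ss E, are the parental types, so the F1 was cu SS e / CU ss E.
The two rarest classes, cu ss e and CU SS E, are the double crossovers. Comparing them with the parentals, only the ss allele has switched, so ss is the middle locus and the order is e – ss – cu.
Crossovers in the ss–cu interval produce the single-crossover classes CU SS e and cu ss E (16 + 21 = 37) plus the double crossovers (2).
RF(ss–cu) = (37 + 2) / 463 = 39/463 = 0.0842 → 8.4 cM.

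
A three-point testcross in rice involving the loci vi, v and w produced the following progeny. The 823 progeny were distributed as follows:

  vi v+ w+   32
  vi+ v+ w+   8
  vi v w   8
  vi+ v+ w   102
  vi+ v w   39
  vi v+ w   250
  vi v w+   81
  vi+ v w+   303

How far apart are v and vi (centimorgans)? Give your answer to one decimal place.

The two most frequent reciprocal classes, vi+ v w+ and vi v+ w, are the parental types, so the F1 was vi+ v w+ / vi v+ w.
The two rarest classes, vi+ v+ w+ and vi v w, are the double crossovers. Comparing them with the parentals, only the v allele has switched, so v is the middle locus and the order is vi – v – w.
Crossovers in the vi–v interval produce the single-crossover classes vi v w+ and vi+ v+ w (81 + 102 = 183) plus the double crossovers (16).
RF(vi–v) = (183 + 16) / 823 = 199/823 = 0.2418 → 24.2 centimorgans.

24.2 centimorgans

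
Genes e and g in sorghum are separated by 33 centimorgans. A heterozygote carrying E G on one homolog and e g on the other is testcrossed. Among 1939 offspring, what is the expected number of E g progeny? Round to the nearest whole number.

320

A map distance of 33 centimorgans corresponds to a recombination frequency of 0.330.
The F1 is E G / e g, so E g is a recombinant gamete class with expected frequency r/2 = 0.330/2 = 0.1650.
Expected number = 0.1650 × 1939 = 319.94 ≈ 320.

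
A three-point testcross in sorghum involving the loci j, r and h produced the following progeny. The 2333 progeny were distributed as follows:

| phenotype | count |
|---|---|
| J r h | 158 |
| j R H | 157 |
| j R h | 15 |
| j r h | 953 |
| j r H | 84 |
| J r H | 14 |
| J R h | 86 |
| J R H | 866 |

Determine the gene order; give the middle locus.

r

The two most frequent reciprocal classes, j r h and J R H, are the parental types, so the F1 was j r h / J R H.
The two rarest classes, j R h and J r H, are the double crossovers. Comparing them with the parentals, only the r allele has switched, so r is the middle locus and the order is h – r – j.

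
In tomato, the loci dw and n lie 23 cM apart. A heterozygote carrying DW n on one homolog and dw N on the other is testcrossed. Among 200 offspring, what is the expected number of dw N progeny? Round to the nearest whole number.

77

A map distance of 23 cM corresponds to a recombination frequency of 0.230.
The F1 is DW n / dw N, so dw N is a parental gamete class with expected frequency (1 − r)/2 = 0.770/2 = 0.3850.
Expected number = 0.3850 × 200 = 77.00 ≈ 77.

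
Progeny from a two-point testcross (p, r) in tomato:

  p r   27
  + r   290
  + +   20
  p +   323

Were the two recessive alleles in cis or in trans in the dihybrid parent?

The two most frequent classes are + r (290) and p + (323); these are the parental (non-recombinant) types.
So the F1 carried + r on one chromosome and p + on the other — the recessive alleles are on opposite chromosomes (trans / repulsion).

trans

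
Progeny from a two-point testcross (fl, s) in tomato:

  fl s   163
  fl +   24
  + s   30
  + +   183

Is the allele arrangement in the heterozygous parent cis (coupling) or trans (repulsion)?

The two most frequent classes are + + (183) and fl s (163); these are the parental (non-recombinant) types.
So the F1 carried + + on one chromosome and fl s on the other — the recessive alleles are on the same chromosome (cis / coupling).

cis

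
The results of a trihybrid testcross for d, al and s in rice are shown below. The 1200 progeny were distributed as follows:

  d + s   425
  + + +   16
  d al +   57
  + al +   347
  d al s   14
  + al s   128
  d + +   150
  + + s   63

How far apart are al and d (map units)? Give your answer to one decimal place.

The two most frequent reciprocal classes, d + s and + al +, are the parental types, so the F1 was d + s / + al +.
The two rarest classes, d al s and + + +, are the double crossovers. Comparing them with the parentals, only the al allele has switched, so al is the middle locus and the order is d – al – s.
Crossovers in the d–al interval produce the single-crossover classes + + s and d al + (63 + 57 = 120) plus the double crossovers (30).
RF(d–al) = (120 + 30) / 1200 = 150/1200 = 0.1250 → 12.5 map units.

12.5 map units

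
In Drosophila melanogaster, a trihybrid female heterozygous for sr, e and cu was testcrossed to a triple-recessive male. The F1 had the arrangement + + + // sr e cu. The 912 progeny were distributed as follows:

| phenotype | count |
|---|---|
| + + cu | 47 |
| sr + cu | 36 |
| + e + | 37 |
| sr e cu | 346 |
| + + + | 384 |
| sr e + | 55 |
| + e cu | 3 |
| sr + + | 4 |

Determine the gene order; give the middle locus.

sr

The two rarest classes, sr + + and + e cu, are the double crossovers. Comparing them with the parentals, only the sr allele has switched, so sr is the middle locus and the order is cu – sr – e.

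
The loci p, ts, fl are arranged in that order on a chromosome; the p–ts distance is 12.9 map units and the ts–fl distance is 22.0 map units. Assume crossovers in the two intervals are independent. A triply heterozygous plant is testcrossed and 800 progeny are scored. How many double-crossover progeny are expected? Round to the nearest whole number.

23

Map distances give recombination frequencies of 0.129 and 0.220 for the two intervals.
With no interference, expected double-crossover frequency = 0.129 × 0.220 = 0.02838.
Expected number = 0.02838 × 800 = 22.70 ≈ 23.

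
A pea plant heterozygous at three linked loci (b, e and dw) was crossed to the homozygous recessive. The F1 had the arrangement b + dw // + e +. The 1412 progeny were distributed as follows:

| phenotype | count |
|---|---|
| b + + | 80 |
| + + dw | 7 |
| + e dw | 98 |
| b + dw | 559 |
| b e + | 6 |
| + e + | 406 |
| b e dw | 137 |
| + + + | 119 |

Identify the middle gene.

b

The two rarest classes, + + dw and b e +, are the double crossovers. Comparing them with the parentals, only the b allele has switched, so b is the middle locus and the order is e – b – dw.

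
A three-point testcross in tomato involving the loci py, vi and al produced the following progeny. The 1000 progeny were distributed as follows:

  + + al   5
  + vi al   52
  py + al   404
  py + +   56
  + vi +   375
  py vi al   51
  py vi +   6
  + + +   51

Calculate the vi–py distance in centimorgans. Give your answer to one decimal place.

11.3 centimorgans

The two most frequent reciprocal classes, + vi + and py + al, are the parental types, so the F1 was + vi + / py + al.
The two rarest classes, py vi + and + + al, are the double crossovers. Comparing them with the parentals, only the py allele has switched, so py is the middle locus and the order is vi – py – al.
Crossovers in the vi–py interval produce the single-crossover classes + + + and py vi al (51 + 51 = 102) plus the double crossovers (11).
RF(vi–py) = (102 + 11) / 1000 = 113/1000 = 0.1130 → 11.3 centimorgans.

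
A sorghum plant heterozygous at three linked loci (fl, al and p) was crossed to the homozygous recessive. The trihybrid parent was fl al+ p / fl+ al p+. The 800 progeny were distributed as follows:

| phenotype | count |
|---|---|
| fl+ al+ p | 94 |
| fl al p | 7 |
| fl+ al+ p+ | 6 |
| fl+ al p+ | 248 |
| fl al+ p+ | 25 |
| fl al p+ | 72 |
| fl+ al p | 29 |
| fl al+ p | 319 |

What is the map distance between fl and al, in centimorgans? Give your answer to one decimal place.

The two rarest classes, fl al p and fl+ al+ p+, are the double crossovers. Comparing them with the parentals, only the al allele has switched, so al is the middle locus and the order is fl – al – p.
Crossovers in the fl–al interval produce the single-crossover classes fl+ al+ p and fl al p+ (94 + 72 = 166) plus the double crossovers (13).
RF(fl–al) = (166 + 13) / 800 = 179/800 = 0.2238 → 22.4 centimorgans.

22.4 centimorgans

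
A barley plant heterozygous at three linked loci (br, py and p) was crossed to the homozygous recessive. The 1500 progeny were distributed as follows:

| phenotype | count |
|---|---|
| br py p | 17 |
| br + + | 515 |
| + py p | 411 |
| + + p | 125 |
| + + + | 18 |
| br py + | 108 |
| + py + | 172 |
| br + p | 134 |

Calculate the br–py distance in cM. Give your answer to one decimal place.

17.9 cM

The two most frequent reciprocal classes, br + + and + py p, are the parental types, so the F1 was br + + / + py p.
The two rarest classes, + + + and br py p, are the double crossovers. Comparing them with the parentals, only the br allele has switched, so br is the middle locus and the order is p – br – py.
Crossovers in the br–py interval produce the single-crossover classes br py + and + + p (108 + 125 = 233) plus the double crossovers (35).
RF(br–py) = (233 + 35) / 1500 = 268/1500 = 0.1787 → 17.9 cM.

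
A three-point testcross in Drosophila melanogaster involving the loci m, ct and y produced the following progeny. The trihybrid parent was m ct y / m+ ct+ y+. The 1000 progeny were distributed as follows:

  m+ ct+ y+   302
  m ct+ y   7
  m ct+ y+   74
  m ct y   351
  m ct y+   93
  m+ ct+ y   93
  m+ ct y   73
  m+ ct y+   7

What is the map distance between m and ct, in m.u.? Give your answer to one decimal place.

16.1 m.u.

The two rarest classes, m ct+ y and m+ ct y+, are the double crossovers. Comparing them with the parentals, only the ct allele has switched, so ct is the middle locus and the order is m – ct – y.
Crossovers in the m–ct interval produce the single-crossover classes m+ ct y and m ct+ y+ (73 + 74 = 147) plus the double crossovers (14).
RF(m–ct) = (147 + 14) / 1000 = 161/1000 = 0.1610 → 16.1 m.u.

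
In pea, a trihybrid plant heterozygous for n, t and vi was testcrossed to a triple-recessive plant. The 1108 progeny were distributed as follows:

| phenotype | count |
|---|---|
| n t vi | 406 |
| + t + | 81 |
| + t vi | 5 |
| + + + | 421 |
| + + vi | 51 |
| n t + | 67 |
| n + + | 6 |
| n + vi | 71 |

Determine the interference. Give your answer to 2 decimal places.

0.42

The two most frequent reciprocal classes, n t vi and + + +, are the parental types, so the F1 was n t vi / + + +.
The two rarest classes, + t vi and n + +, are the double crossovers. Comparing them with the parentals, only the n allele has switched, so n is the middle locus and the order is vi – n – t.
vi–n: (118 + 11)/1108 = 0.1164; n–t: (152 + 11)/1108 = 0.1471.
Expected DCO frequency = 0.1164 × 0.1471 ≈ 0.01712; observed = 11/1108 ≈ 0.00993.
Coefficient of coincidence = 0.00993/0.01712 ≈ 0.58; interference = 1 − 0.58 = 0.42.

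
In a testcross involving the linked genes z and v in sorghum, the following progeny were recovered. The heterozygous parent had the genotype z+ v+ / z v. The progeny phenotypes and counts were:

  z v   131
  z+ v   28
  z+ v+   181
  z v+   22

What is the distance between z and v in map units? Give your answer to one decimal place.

13.8 map units

The recombinant classes are z+ v and z v+: 28 + 22 = 50.
Recombination frequency = 50/362 = 0.1381 ≈ 13.8%, i.e. 13.8 map units.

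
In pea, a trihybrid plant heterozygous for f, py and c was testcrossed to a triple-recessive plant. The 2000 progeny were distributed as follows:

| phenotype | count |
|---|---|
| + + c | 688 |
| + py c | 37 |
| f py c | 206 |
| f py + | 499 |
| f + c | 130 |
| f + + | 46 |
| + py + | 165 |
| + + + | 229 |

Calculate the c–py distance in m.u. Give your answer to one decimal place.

25.9 m.u.

The two most frequent reciprocal classes, f py + and + + c, are the parental types, so the F1 was f py + / + + c.
The two rarest classes, f + + and + py c, are the double crossovers. Comparing them with the parentals, only the py allele has switched, so py is the middle locus and the order is f – py – c.
Crossovers in the py–c interval produce the single-crossover classes f py c and + + + (206 + 229 = 435) plus the double crossovers (83).
RF(py–c) = (435 + 83) / 2000 = 518/2000 = 0.2590 → 25.9 m.u.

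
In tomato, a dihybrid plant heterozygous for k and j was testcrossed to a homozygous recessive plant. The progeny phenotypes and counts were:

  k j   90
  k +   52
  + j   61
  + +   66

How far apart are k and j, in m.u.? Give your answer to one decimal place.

42.0 m.u.

The two most frequent classes, + + (66) and k j (90), are the parental types, so the F1 was + + / k j.
The recombinant classes are + j and k +: 61 + 52 = 113.
Recombination frequency = 113/269 = 0.4201 ≈ 42.0%, i.e. 42.0 m.u.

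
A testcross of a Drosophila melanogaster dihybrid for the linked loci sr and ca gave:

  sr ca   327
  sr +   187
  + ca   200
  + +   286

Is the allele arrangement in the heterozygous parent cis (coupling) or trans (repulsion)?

The two most frequent classes are + + (286) and sr ca (327); these are the parental (non-recombinant) types.
So the F1 carried + + on one chromosome and sr ca on the other — the recessive alleles are on the same chromosome (cis / coupling).

cis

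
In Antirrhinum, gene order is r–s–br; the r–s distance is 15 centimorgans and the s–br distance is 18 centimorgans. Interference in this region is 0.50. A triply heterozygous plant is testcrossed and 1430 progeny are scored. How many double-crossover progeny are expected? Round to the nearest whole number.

Map distances give recombination frequencies of 0.150 and 0.180 for the two intervals.
With interference 0.50 (so coincidence = 0.50), expected double-crossover frequency = 0.150 × 0.180 × 0.50 = 0.01350.
Expected number = 0.01350 × 1430 = 19.30 ≈ 19.

19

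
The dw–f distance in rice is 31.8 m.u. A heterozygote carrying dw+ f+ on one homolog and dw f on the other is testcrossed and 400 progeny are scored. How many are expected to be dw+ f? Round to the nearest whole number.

A map distance of 31.8 m.u. corresponds to a recombination frequency of 0.318.
The F1 is dw+ f+ / dw f, so dw+ f is a recombinant gamete class with expected frequency r/2 = 0.318/2 = 0.1590.
Expected number = 0.1590 × 400 = 63.60 ≈ 64.

64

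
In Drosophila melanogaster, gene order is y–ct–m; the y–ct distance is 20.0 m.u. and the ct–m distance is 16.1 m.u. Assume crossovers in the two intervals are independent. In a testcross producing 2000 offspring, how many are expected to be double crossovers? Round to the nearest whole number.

64

Map distances give recombination frequencies of 0.200 and 0.161 for the two intervals.
With no interference, expected double-crossover frequency = 0.200 × 0.161 = 0.03220.
Expected number = 0.03220 × 2000 = 64.40 ≈ 64.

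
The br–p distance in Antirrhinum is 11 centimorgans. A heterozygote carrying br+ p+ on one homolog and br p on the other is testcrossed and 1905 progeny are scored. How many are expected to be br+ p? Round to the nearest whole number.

A map distance of 11 centimorgans corresponds to a recombination frequency of 0.110.
The F1 is br+ p+ / br p, so br+ p is a recombinant gamete class with expected frequency r/2 = 0.110/2 = 0.0550.
Expected number = 0.0550 × 1905 = 104.78 ≈ 105.

105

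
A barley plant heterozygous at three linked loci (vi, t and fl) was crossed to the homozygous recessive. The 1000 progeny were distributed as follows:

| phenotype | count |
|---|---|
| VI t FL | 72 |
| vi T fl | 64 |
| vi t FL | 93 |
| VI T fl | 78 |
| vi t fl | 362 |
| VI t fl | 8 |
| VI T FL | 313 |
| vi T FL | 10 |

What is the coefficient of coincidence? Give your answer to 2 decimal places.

0.62

The two most frequent reciprocal classes, VI T FL and vi t fl, are the parental types, so the F1 was VI T FL / vi t fl.
The two rarest classes, vi T FL and VI t fl, are the double crossovers. Comparing them with the parentals, only the vi allele has switched, so vi is the middle locus and the order is t – vi – fl.
t–vi: (136 + 18)/1000 = 0.1540; vi–fl: (171 + 18)/1000 = 0.1890.
Expected DCO frequency = 0.1540 × 0.1890 ≈ 0.02911; observed = 18/1000 ≈ 0.01800.
Coefficient of coincidence = 0.01800/0.02911 ≈ 0.62.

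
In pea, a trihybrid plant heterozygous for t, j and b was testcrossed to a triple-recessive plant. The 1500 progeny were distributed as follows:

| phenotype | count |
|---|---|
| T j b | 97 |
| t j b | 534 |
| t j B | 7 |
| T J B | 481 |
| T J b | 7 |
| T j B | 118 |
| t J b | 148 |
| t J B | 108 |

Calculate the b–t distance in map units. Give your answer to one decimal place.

The two most frequent reciprocal classes, T J B and t j b, are the parental types, so the F1 was T J B / t j b.
The two rarest classes, T J b and t j B, are the double crossovers. Comparing them with the parentals, only the b allele has switched, so b is the middle locus and the order is j – b – t.
Crossovers in the b–t interval produce the single-crossover classes t J B and T j b (108 + 97 = 205) plus the double crossovers (14).
RF(b–t) = (205 + 14) / 1500 = 219/1500 = 0.1460 → 14.6 map units.

14.6 map units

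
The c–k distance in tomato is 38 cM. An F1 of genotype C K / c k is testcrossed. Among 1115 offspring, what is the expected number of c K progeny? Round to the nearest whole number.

212

A map distance of 38 cM corresponds to a recombination frequency of 0.380.
The F1 is C K / c k, so c K is a recombinant gamete class with expected frequency r/2 = 0.380/2 = 0.1900.
Expected number = 0.1900 × 1115 = 211.85 ≈ 212.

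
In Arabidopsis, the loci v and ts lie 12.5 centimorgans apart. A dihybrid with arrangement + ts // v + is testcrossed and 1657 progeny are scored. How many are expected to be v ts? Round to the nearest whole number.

104

A map distance of 12.5 centimorgans corresponds to a recombination frequency of 0.125.
The F1 is + ts / v +, so v ts is a recombinant gamete class with expected frequency r/2 = 0.125/2 = 0.0625.
Expected number = 0.0625 × 1657 = 103.56 ≈ 104.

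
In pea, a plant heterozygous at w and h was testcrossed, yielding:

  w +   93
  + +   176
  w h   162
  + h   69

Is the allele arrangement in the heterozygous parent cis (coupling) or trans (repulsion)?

cis

The two most frequent classes are + + (176) and w h (162); these are the parental (non-recombinant) types.
So the F1 carried + + on one chromosome and w h on the other — the recessive alleles are on the same chromosome (cis / coupling).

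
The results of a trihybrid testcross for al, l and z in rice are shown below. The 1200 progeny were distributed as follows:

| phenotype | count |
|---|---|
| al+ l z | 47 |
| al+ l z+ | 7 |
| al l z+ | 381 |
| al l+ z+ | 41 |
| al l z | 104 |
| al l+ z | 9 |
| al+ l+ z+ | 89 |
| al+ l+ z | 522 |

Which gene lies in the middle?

The two most frequent reciprocal classes, al+ l+ z and al l z+, are the parental types, so the F1 was al+ l+ z / al l z+.
The two rarest classes, al l+ z and al+ l z+, are the double crossovers. Comparing them with the parentals, only the al allele has switched, so al is the middle locus and the order is l – al – z.

al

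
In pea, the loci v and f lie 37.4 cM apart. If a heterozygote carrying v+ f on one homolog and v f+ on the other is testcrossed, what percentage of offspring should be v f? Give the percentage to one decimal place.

18.7%

A map distance of 37.4 cM corresponds to a recombination frequency of 0.374.
The F1 is v+ f / v f+, so v f is a recombinant gamete class with expected frequency r/2 = 0.374/2 = 0.1870.
That is 0.1870 = 18.7% of the progeny.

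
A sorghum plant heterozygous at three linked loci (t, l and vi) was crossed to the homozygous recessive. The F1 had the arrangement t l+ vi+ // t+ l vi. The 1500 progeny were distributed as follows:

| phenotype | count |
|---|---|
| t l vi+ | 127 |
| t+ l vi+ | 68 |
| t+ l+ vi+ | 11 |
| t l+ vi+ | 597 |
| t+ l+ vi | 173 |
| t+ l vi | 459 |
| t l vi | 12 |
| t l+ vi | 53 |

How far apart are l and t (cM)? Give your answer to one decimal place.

The two rarest classes, t+ l+ vi+ and t l vi, are the double crossovers. Comparing them with the parentals, only the t allele has switched, so t is the middle locus and the order is l – t – vi.
Crossovers in the l–t interval produce the single-crossover classes t l vi+ and t+ l+ vi (127 + 173 = 300) plus the double crossovers (23).
RF(l–t) = (300 + 23) / 1500 = 323/1500 = 0.2153 → 21.5 cM.

21.5 cM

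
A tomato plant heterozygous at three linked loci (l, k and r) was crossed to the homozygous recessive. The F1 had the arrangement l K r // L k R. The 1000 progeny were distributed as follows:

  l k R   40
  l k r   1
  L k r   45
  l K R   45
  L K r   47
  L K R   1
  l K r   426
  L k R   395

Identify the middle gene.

k

The two rarest classes, l k r and L K R, are the double crossovers. Comparing them with the parentals, only the k allele has switched, so k is the middle locus and the order is r – k – l.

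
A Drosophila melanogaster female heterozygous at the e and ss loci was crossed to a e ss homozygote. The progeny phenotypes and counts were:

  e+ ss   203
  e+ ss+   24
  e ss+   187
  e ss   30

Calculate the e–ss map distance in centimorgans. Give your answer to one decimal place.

12.2 centimorgans

The two most frequent classes, e+ ss (203) and e ss+ (187), are the parental types, so the F1 was e+ ss / e ss+.
The recombinant classes are e+ ss+ and e ss: 24 + 30 = 54.
Recombination frequency = 54/444 = 0.1216 ≈ 12.2%, i.e. 12.2 centimorgans.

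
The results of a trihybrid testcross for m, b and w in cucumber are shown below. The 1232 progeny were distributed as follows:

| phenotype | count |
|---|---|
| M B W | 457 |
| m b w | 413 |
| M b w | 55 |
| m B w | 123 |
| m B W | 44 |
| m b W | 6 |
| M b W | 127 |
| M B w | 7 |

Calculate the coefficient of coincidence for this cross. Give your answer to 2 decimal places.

0.54

The two most frequent reciprocal classes, m b w and M B W, are the parental types, so the F1 was m b w / M B W.
The two rarest classes, m b W and M B w, are the double crossovers. Comparing them with the parentals, only the w allele has switched, so w is the middle locus and the order is b – w – m.
b–w: (250 + 13)/1232 = 0.2135; w–m: (99 + 13)/1232 = 0.0909.
Expected DCO frequency = 0.2135 × 0.0909 ≈ 0.01941; observed = 13/1232 ≈ 0.01055.
Coefficient of coincidence = 0.01055/0.01941 ≈ 0.54.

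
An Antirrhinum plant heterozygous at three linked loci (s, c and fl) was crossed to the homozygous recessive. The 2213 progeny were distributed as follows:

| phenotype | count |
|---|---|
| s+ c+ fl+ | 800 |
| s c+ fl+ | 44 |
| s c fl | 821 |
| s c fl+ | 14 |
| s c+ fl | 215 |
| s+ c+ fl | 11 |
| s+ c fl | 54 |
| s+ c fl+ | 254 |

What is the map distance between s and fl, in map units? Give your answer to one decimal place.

The two most frequent reciprocal classes, s c fl and s+ c+ fl+, are the parental types, so the F1 was s c fl / s+ c+ fl+.
The two rarest classes, s c fl+ and s+ c+ fl, are the double crossovers. Comparing them with the parentals, only the fl allele has switched, so fl is the middle locus and the order is s – fl – c.
Crossovers in the s–fl interval produce the single-crossover classes s+ c fl and s c+ fl+ (54 + 44 = 98) plus the double crossovers (25).
RF(s–fl) = (98 + 25) / 2213 = 123/2213 = 0.0556 → 5.6 map units.

5.6 map units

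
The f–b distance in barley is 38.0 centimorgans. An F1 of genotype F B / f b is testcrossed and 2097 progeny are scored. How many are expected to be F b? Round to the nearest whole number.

398

A map distance of 38.0 centimorgans corresponds to a recombination frequency of 0.380.
The F1 is F B / f b, so F b is a recombinant gamete class with expected frequency r/2 = 0.380/2 = 0.1900.
Expected number = 0.1900 × 2097 = 398.43 ≈ 398.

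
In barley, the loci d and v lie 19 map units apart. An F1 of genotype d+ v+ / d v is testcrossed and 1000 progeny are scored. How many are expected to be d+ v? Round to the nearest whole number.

A map distance of 19 map units corresponds to a recombination frequency of 0.190.
The F1 is d+ v+ / d v, so d+ v is a recombinant gamete class with expected frequency r/2 = 0.190/2 = 0.0950.
Expected number = 0.0950 × 1000 = 95.00 ≈ 95.

95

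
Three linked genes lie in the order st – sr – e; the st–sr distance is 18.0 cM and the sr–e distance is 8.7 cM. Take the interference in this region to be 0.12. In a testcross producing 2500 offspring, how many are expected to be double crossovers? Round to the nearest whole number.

Map distances give recombination frequencies of 0.180 and 0.087 for the two intervals.
With interference 0.12 (so coincidence = 0.88), expected double-crossover frequency = 0.180 × 0.087 × 0.88 = 0.01378.
Expected number = 0.01378 × 2500 = 34.45 ≈ 34.

34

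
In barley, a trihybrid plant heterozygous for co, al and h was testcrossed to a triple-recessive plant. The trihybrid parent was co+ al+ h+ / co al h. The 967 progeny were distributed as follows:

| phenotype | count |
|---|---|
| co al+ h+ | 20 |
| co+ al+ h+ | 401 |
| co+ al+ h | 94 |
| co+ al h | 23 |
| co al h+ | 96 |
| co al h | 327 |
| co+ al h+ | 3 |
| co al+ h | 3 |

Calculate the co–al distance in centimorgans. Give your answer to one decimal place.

5.1 centimorgans

The two rarest classes, co+ al h+ and co al+ h, are the double crossovers. Comparing them with the parentals, only the al allele has switched, so al is the middle locus and the order is co – al – h.
Crossovers in the co–al interval produce the single-crossover classes co al+ h+ and co+ al h (20 + 23 = 43) plus the double crossovers (6).
RF(co–al) = (43 + 6) / 967 = 49/967 = 0.0507 → 5.1 centimorgans.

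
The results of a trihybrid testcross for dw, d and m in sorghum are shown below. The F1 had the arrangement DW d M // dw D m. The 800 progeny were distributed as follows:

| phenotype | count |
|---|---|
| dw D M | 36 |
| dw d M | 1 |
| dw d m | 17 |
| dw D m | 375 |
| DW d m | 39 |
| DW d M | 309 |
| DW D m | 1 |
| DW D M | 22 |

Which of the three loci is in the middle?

dw

The two rarest classes, dw d M and DW D m, are the double crossovers. Comparing them with the parentals, only the dw allele has switched, so dw is the middle locus and the order is d – dw – m.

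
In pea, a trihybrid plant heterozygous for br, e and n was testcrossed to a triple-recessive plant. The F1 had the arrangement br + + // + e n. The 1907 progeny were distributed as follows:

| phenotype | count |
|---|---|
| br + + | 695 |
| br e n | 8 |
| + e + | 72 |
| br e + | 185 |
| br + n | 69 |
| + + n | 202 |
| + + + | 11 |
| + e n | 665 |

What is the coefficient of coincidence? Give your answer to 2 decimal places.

0.56

The two rarest classes, + + + and br e n, are the double crossovers. Comparing them with the parentals, only the br allele has switched, so br is the middle locus and the order is e – br – n.
e–br: (387 + 19)/1907 = 0.2129; br–n: (141 + 19)/1907 = 0.0839.
Expected DCO frequency = 0.2129 × 0.0839 ≈ 0.01786; observed = 19/1907 ≈ 0.00996.
Coefficient of coincidence = 0.00996/0.01786 ≈ 0.56.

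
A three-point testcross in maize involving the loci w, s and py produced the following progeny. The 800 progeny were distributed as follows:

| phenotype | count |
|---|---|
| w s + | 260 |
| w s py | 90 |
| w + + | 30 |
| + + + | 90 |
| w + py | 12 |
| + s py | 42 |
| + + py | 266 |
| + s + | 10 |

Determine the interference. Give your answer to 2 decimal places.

The two most frequent reciprocal classes, + + py and w s +, are the parental types, so the F1 was + + py / w s +.
The two rarest classes, w + py and + s +, are the double crossovers. Comparing them with the parentals, only the w allele has switched, so w is the middle locus and the order is s – w – py.
s–w: (72 + 22)/800 = 0.1175; w–py: (180 + 22)/800 = 0.2525.
Expected DCO frequency = 0.1175 × 0.2525 ≈ 0.02967; observed = 22/800 ≈ 0.02750.
Coefficient of coincidence = 0.02750/0.02967 ≈ 0.93; interference = 1 − 0.93 = 0.07.

0.07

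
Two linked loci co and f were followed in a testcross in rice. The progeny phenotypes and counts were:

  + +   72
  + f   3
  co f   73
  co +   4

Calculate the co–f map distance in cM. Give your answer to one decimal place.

The two most frequent classes, + + (72) and co f (73), are the parental types, so the F1 was + + / co f.
The recombinant classes are + f and co +: 3 + 4 = 7.
Recombination frequency = 7/152 = 0.0461 ≈ 4.6%, i.e. 4.6 cM.

4.6 cM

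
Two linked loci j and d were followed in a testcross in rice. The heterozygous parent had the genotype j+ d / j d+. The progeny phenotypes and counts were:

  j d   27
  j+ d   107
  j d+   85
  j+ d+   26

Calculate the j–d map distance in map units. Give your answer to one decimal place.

The recombinant classes are j+ d+ and j d: 26 + 27 = 53.
Recombination frequency = 53/245 = 0.2163 ≈ 21.6%, i.e. 21.6 map units.

21.6 map units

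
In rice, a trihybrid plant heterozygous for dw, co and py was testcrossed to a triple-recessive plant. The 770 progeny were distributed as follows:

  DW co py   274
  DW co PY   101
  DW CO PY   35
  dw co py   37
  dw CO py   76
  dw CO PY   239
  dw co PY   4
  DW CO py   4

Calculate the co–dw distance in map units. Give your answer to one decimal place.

The two most frequent reciprocal classes, dw CO PY and DW co py, are the parental types, so the F1 was dw CO PY / DW co py.
The two rarest classes, dw co PY and DW CO py, are the double crossovers. Comparing them with the parentals, only the co allele has switched, so co is the middle locus and the order is dw – co – py.
Crossovers in the dw–co interval produce the single-crossover classes DW CO PY and dw co py (35 + 37 = 72) plus the double crossovers (8).
RF(dw–co) = (72 + 8) / 770 = 80/770 = 0.1039 → 10.4 map units.

10.4 map units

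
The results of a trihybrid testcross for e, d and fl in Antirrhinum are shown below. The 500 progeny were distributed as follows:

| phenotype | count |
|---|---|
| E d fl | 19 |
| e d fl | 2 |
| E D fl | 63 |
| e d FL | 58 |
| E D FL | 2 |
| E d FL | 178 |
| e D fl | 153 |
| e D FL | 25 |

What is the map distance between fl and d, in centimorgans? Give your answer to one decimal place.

The two most frequent reciprocal classes, E d FL and e D fl, are the parental types, so the F1 was E d FL / e D fl.
The two rarest classes, E D FL and e d fl, are the double crossovers. Comparing them with the parentals, only the d allele has switched, so d is the middle locus and the order is fl – d – e.
Crossovers in the fl–d interval produce the single-crossover classes E d fl and e D FL (19 + 25 = 44) plus the double crossovers (4).
RF(fl–d) = (44 + 4) / 500 = 48/500 = 0.0960 → 9.6 centimorgans.

9.6 centimorgans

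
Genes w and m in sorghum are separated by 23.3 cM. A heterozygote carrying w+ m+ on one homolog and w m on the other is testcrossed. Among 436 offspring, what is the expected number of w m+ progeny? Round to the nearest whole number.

51

A map distance of 23.3 cM corresponds to a recombination frequency of 0.233.
The F1 is w+ m+ / w m, so w m+ is a recombinant gamete class with expected frequency r/2 = 0.233/2 = 0.1165.
Expected number = 0.1165 × 436 = 50.79 ≈ 51.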